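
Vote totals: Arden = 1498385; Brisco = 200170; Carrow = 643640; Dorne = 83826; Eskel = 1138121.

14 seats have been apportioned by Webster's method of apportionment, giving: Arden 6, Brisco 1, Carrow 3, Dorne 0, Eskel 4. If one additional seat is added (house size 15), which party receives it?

Priority for the next seat is population ÷ (current seats + 0.5).
Priorities: Arden 230520.769, Brisco 133446.667, Carrow 183897.143, Dorne 167652.000, Eskel 252915.778.
Highest priority: Eskel.

Eskel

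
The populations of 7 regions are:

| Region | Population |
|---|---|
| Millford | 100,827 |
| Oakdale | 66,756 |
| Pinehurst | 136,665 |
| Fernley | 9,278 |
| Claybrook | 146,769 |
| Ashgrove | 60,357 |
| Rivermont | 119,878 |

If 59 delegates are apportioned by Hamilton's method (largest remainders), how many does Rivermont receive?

11

Total 640530; standard divisor 640530/59 ≈ 10856.441.
Standard quotas: Millford 9.2873, Oakdale 6.1490, Pinehurst 12.5884, Fernley 0.8546, Claybrook 13.5191, Ashgrove 5.5596, Rivermont 11.0421.
Lower quotas: Millford 9, Oakdale 6, Pinehurst 12, Fernley 0, Claybrook 13, Ashgrove 5, Rivermont 11 (sum 56, leaving 3 seats).
Remainders in descending order: Fernley 0.8546, Pinehurst 0.5884, Ashgrove 0.5596, Claybrook 0.5191, Millford 0.2873, Oakdale 0.1490, Rivermont 0.0421.
The surplus seats go to Fernley, Pinehurst, Ashgrove.
Rivermont receives 11.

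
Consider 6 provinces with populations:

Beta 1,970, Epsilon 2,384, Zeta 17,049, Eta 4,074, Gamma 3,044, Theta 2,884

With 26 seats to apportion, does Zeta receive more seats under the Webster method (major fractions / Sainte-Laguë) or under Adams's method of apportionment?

Webster

Webster: Beta 2, Epsilon 2, Zeta 14, Eta 3, Gamma 3, Theta 2.
Adams: Beta 2, Epsilon 2, Zeta 13, Eta 3, Gamma 3, Theta 3.
Zeta gets 14 under Webster and 13 under Adams.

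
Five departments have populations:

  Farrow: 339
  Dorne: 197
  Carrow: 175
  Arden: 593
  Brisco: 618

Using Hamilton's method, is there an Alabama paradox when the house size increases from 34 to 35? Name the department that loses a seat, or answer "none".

none

At 34 seats: Farrow 6, Dorne 3, Carrow 3, Arden 11, Brisco 11.
At 35 seats: Farrow 6, Dorne 4, Carrow 3, Arden 11, Brisco 11.
No department's allocation decreased.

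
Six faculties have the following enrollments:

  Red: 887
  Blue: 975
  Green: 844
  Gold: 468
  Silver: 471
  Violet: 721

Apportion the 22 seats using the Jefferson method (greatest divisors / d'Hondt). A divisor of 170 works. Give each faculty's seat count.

Red=5, Blue=5, Green=4, Gold=2, Silver=2, Violet=4

With modified divisor 170: modified quotas Red 5.218, Blue 5.735, Green 4.965, Gold 2.753, Silver 2.771, Violet 4.241.
Rounding down: Red 5, Blue 5, Green 4, Gold 2, Silver 2, Violet 4 (total 22).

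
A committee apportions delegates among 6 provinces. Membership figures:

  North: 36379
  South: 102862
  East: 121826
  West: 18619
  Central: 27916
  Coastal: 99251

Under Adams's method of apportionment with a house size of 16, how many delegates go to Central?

1

Standard divisor 406853/16 ≈ 25428.312; standard quotas: North 1.431, South 4.045, East 4.791, West 0.732, Central 1.098, Coastal 3.903.
Rounding up gives 2, 5, 5, 1, 2, 4 = 19 seats, so the divisor must be adjusted.
With modified divisor 31800: modified quotas North 1.144, South 3.235, East 3.831, West 0.586, Central 0.878, Coastal 3.121.
Rounding up: North 2, South 4, East 4, West 1, Central 1, Coastal 4 (total 16).
Central receives 1.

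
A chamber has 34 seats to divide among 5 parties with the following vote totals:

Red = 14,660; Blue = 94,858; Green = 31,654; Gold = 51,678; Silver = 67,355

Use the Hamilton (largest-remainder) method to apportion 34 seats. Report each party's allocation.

Red 2, Blue 12, Green 4, Gold 7, Silver 9

Standard divisor: 260205 ÷ 34 ≈ 7653.088.
Standard quotas: Red 1.9156, Blue 12.3947, Green 4.1361, Gold 6.7526, Silver 8.8010.
Lower quotas: Red 1, Blue 12, Green 4, Gold 6, Silver 8 (sum 31, leaving 3 seats).
Remainders in descending order: Red 0.9156, Silver 0.8010, Gold 0.7526, Blue 0.3947, Green 0.1361.
Largest remainders: Red, Silver, Gold receive the extra seats.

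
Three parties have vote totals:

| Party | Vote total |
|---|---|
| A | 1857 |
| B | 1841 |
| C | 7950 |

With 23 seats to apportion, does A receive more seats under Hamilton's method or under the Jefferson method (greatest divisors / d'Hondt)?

Hamilton

Hamilton: A 4, B 3, C 16.
Jefferson: A 3, B 3, C 17.
A gets 4 under Hamilton and 3 under Jefferson.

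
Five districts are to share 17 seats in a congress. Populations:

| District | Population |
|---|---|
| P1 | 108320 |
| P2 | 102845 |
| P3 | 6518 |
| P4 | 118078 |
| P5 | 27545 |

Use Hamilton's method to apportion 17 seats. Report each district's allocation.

Total 363306; standard divisor 363306/17 ≈ 21370.941.
Standard quotas: P1 5.0686, P2 4.8124, P3 0.3050, P4 5.5252, P5 1.2889.
Lower quotas: P1 5, P2 4, P3 0, P4 5, P5 1 (sum 15, leaving 2 seats).
Remainders in descending order: P2 0.8124, P4 0.5252, P3 0.3050, P5 0.2889, P1 0.0686.
Largest remainders: P2, P4 receive the extra seats.

P1 5, P2 5, P3 0, P4 6, P5 1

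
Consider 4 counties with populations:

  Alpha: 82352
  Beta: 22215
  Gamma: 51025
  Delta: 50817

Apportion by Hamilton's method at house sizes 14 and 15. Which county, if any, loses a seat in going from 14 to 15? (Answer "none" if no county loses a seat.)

At 14 seats: Alpha 6, Beta 2, Gamma 3, Delta 3.
At 15 seats: Alpha 6, Beta 1, Gamma 4, Delta 4.
Beta drops from 2 to 1.

Beta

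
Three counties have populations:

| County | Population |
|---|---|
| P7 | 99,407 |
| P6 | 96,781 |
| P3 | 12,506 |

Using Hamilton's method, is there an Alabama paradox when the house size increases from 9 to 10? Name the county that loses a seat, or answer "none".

P3

At 9 seats: P7 4, P6 4, P3 1.
At 10 seats: P7 5, P6 5, P3 0.
P3 drops from 1 to 0.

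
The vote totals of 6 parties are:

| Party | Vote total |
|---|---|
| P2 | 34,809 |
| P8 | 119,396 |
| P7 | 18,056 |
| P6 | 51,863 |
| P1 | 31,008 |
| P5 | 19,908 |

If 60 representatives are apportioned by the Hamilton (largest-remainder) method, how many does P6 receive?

Standard divisor: 275040 ÷ 60 = 4584.
Standard quotas: P2 7.5936, P8 26.0462, P7 3.9389, P6 11.3139, P1 6.7644, P5 4.3429.
Lower quotas: P2 7, P8 26, P7 3, P6 11, P1 6, P5 4 (sum 57, leaving 3 seats).
Remainders in descending order: P7 0.9389, P1 0.7644, P2 0.5936, P5 0.3429, P6 0.3139, P8 0.0462.
The surplus seats go to P7, P1, P2.
P6 receives 11.

11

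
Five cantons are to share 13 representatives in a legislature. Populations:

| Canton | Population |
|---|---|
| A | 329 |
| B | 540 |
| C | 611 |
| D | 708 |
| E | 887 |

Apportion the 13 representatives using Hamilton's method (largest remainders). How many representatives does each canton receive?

Total 3075; standard divisor 3075/13 ≈ 236.538.
Standard quotas: A 1.391, B 2.283, C 2.583, D 2.993, E 3.750.
Lower quotas: A 1, B 2, C 2, D 2, E 3 (sum 10, leaving 3 seats).
Remainders in descending order: D 0.993, E 0.750, C 0.583, A 0.391, B 0.283.
The surplus seats go to D, E, C.

A 1; B 2; C 3; D 3; E 4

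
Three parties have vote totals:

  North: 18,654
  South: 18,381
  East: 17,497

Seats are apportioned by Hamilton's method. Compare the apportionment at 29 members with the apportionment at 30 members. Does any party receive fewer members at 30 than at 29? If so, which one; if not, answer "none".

none

At 29 seats: North 10, South 10, East 9.
At 30 seats: North 10, South 10, East 10.
No party's allocation decreased.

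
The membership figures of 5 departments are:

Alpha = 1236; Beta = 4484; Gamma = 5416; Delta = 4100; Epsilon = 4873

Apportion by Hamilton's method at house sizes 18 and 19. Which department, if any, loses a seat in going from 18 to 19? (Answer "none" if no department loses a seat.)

none

At 18 seats: Alpha 1, Beta 4, Gamma 5, Delta 4, Epsilon 4.
At 19 seats: Alpha 1, Beta 4, Gamma 5, Delta 4, Epsilon 5.
No department's allocation decreased.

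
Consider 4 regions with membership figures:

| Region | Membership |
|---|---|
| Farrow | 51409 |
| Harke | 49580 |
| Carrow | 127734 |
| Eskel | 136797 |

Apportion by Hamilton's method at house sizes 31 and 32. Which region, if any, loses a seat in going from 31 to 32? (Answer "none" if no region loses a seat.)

At 31 seats: Farrow 4, Harke 4, Carrow 11, Eskel 12.
At 32 seats: Farrow 5, Harke 4, Carrow 11, Eskel 12.
No region's allocation decreased.

none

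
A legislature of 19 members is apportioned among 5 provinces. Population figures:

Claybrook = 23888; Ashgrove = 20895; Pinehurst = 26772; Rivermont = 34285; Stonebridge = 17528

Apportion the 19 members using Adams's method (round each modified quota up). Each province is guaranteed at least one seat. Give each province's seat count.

Standard divisor 123368/19 ≈ 6493.053; standard quotas: Claybrook 3.679, Ashgrove 3.218, Pinehurst 4.123, Rivermont 5.280, Stonebridge 2.700.
Rounding up gives 4, 4, 5, 6, 3 = 22 seats, so the divisor must be adjusted.
With modified divisor 7500: modified quotas Claybrook 3.185, Ashgrove 2.786, Pinehurst 3.570, Rivermont 4.571, Stonebridge 2.337.
Rounding up: Claybrook 4, Ashgrove 3, Pinehurst 4, Rivermont 5, Stonebridge 3 (total 19).

Claybrook: 4, Ashgrove: 3, Pinehurst: 4, Rivermont: 5, Stonebridge: 3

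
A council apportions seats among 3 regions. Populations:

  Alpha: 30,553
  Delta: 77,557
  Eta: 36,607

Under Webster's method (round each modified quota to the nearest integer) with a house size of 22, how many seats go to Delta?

Standard divisor 144717/22 ≈ 6578.045; standard quotas: Alpha 4.645, Delta 11.790, Eta 5.565.
Rounding to the nearest integer gives 5, 12, 6 = 23 seats, so the divisor must be adjusted.
With modified divisor 6700: modified quotas Alpha 4.560, Delta 11.576, Eta 5.464.
Rounding to the nearest integer: Alpha 5, Delta 12, Eta 5 (total 22).
Delta receives 12.

12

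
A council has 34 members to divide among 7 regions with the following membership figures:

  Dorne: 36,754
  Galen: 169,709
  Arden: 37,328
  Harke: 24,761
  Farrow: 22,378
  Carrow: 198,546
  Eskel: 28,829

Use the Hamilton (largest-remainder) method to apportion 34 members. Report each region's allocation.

The standard divisor is 518305/34 ≈ 15244.265.
Standard quotas: Dorne 2.4110, Galen 11.1326, Arden 2.4487, Harke 1.6243, Farrow 1.4680, Carrow 13.0243, Eskel 1.8911.
Lower quotas: Dorne 2, Galen 11, Arden 2, Harke 1, Farrow 1, Carrow 13, Eskel 1 (sum 31, leaving 3 seats).
Remainders in descending order: Eskel 0.8911, Harke 0.6243, Farrow 0.4680, Arden 0.4487, Dorne 0.4110, Galen 0.1326, Carrow 0.0243.
Largest remainders: Eskel, Harke, Farrow receive the extra seats.

Dorne 2, Galen 11, Arden 2, Harke 2, Farrow 2, Carrow 13, Eskel 2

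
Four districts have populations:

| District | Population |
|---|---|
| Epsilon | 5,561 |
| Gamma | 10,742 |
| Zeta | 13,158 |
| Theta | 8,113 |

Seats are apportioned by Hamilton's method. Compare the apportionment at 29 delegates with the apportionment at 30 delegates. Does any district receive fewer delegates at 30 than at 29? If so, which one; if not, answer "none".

At 29 seats: Epsilon 5, Gamma 8, Zeta 10, Theta 6.
At 30 seats: Epsilon 4, Gamma 9, Zeta 11, Theta 6.
Epsilon drops from 5 to 4.

Epsilon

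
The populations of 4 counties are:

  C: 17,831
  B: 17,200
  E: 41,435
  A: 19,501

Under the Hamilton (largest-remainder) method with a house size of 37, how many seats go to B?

7

Total 95967; standard divisor 95967/37 ≈ 2593.703.
Standard quotas: C 6.8747, B 6.6314, E 15.9752, A 7.5186.
Lower quotas: C 6, B 6, E 15, A 7 (sum 34, leaving 3 seats).
Remainders in descending order: E 0.9752, C 0.8747, B 0.6314, A 0.5186.
The surplus seats go to E, C, B.
B receives 7.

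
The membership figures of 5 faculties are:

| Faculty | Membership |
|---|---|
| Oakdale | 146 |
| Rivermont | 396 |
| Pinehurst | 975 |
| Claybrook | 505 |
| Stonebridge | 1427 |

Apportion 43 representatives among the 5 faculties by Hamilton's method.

The standard divisor is 3449/43 ≈ 80.209.
Standard quotas: Oakdale 1.820, Rivermont 4.937, Pinehurst 12.156, Claybrook 6.296, Stonebridge 17.791.
Lower quotas: Oakdale 1, Rivermont 4, Pinehurst 12, Claybrook 6, Stonebridge 17 (sum 40, leaving 3 seats).
Remainders in descending order: Rivermont 0.937, Oakdale 0.820, Stonebridge 0.791, Claybrook 0.296, Pinehurst 0.156.
Largest remainders: Rivermont, Oakdale, Stonebridge receive the extra seats.

Oakdale=2; Rivermont=5; Pinehurst=12; Claybrook=6; Stonebridge=18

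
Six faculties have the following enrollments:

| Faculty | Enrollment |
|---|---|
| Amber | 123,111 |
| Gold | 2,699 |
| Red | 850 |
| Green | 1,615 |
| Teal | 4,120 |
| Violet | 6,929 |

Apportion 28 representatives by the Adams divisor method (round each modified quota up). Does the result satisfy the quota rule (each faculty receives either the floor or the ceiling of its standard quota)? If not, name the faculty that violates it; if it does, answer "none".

Amber

Standard quotas: Amber 24.742, Gold 0.542, Red 0.171, Green 0.325, Teal 0.828, Violet 1.393.
Adams allocation: Amber 22, Gold 1, Red 1, Green 1, Teal 1, Violet 2.
Amber has quota 24.742 (lower 24, upper 25) but receives 22 — outside the quota interval.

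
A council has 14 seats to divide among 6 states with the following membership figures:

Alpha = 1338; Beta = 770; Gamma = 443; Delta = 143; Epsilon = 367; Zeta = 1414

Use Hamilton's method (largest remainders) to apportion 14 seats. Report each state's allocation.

Alpha: 4; Beta: 2; Gamma: 1; Delta: 1; Epsilon: 1; Zeta: 5

Standard divisor: 4475 ÷ 14 ≈ 319.643.
Standard quotas: Alpha 4.186, Beta 2.409, Gamma 1.386, Delta 0.447, Epsilon 1.148, Zeta 4.424.
Lower quotas: Alpha 4, Beta 2, Gamma 1, Delta 0, Epsilon 1, Zeta 4 (sum 12, leaving 2 seats).
Remainders in descending order: Delta 0.447, Zeta 0.424, Beta 0.409, Gamma 0.386, Alpha 0.186, Epsilon 0.148.
Largest remainders: Delta, Zeta receive the extra seats.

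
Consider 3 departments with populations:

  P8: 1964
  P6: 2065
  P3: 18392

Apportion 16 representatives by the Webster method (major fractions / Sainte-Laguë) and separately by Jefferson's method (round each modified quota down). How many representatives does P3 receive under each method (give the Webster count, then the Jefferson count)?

Webster: P8 1, P6 2, P3 13.
Jefferson: P8 1, P6 1, P3 14.
P3 gets 13 under Webster and 14 under Jefferson.

13 and 14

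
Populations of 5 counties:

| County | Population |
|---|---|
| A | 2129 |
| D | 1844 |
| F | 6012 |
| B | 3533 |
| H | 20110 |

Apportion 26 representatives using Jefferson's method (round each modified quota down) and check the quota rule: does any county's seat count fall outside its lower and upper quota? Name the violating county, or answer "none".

H

Standard quotas: A 1.646, D 1.426, F 4.648, B 2.732, H 15.548.
Jefferson allocation: A 1, D 1, F 5, B 2, H 17.
H has quota 15.548 (lower 15, upper 16) but receives 17 — outside the quota interval.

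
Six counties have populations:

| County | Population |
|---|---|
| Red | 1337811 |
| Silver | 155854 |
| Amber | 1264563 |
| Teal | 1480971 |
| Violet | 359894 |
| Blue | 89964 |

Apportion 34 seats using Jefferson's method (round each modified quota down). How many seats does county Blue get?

Standard divisor 4689057/34 ≈ 137913.441; standard quotas: Red 9.700, Silver 1.130, Amber 9.169, Teal 10.738, Violet 2.610, Blue 0.652.
Rounding down gives 9, 1, 9, 10, 2, 0 = 31 seats, so the divisor must be adjusted.
With modified divisor 124900: modified quotas Red 10.711, Silver 1.248, Amber 10.125, Teal 11.857, Violet 2.881, Blue 0.720.
Rounding down: Red 10, Silver 1, Amber 10, Teal 11, Violet 2, Blue 0 (total 34).
Blue receives 0.

0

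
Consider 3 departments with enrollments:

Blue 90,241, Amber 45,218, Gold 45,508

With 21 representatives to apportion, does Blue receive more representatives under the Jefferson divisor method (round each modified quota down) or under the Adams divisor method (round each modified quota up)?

Jefferson

Jefferson: Blue 11, Amber 5, Gold 5.
Adams: Blue 10, Amber 5, Gold 6.
Blue gets 11 under Jefferson and 10 under Adams.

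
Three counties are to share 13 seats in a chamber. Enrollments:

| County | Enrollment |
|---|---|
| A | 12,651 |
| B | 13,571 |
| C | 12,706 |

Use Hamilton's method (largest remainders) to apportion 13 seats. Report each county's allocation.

A: 4; B: 5; C: 4

The standard divisor is 38928/13 ≈ 2994.462.
Standard quotas: A 4.2248, B 4.5320, C 4.2432.
Lower quotas: A 4, B 4, C 4 (sum 12, leaving 1 seat).
Remainders in descending order: B 0.5320, C 0.2432, A 0.2248.
Largest remainder: B receives the extra seat.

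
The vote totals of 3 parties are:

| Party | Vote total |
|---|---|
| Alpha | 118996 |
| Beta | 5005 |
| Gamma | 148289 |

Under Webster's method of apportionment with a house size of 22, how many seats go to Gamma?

12

Standard divisor 272290/22 ≈ 12376.818; standard quotas: Alpha 9.614, Beta 0.404, Gamma 11.981.
Rounding to the nearest integer gives Alpha 10, Beta 0, Gamma 12 — total 22, matching the house size, so no adjustment is needed.
Gamma receives 12.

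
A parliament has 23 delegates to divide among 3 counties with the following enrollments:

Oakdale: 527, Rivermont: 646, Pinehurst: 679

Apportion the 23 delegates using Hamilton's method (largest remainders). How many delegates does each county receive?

The standard divisor is 1852/23 ≈ 80.522.
Standard quotas: Oakdale 6.545, Rivermont 8.023, Pinehurst 8.433.
Lower quotas: Oakdale 6, Rivermont 8, Pinehurst 8 (sum 22, leaving 1 seat).
Remainders in descending order: Oakdale 0.545, Pinehurst 0.433, Rivermont 0.023.
The surplus seat goes to Oakdale.

Oakdale=7, Rivermont=8, Pinehurst=8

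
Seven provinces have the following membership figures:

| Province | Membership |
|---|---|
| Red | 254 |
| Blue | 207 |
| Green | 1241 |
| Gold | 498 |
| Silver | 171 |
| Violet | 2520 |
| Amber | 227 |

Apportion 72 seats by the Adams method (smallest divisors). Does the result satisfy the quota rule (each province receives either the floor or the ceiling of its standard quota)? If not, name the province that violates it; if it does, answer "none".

Violet

Standard quotas: Red 3.573, Blue 2.912, Green 17.458, Gold 7.006, Silver 2.406, Violet 35.451, Amber 3.193.
Adams allocation: Red 4, Blue 3, Green 17, Gold 7, Silver 3, Violet 34, Amber 4.
Violet has quota 35.451 (lower 35, upper 36) but receives 34 — outside the quota interval.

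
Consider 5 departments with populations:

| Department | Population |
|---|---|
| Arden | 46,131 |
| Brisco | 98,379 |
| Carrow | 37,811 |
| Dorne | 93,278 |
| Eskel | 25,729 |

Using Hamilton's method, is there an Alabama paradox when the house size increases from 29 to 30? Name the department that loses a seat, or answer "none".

At 29 seats: Arden 4, Brisco 9, Carrow 4, Dorne 9, Eskel 3.
At 30 seats: Arden 5, Brisco 10, Carrow 4, Dorne 9, Eskel 2.
Eskel drops from 3 to 2.

Eskel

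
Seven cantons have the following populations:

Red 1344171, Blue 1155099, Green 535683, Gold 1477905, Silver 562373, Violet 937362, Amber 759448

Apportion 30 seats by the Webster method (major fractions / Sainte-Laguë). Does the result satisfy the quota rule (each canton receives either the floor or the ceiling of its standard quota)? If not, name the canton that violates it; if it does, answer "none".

none

Standard quotas: Red 5.955, Blue 5.117, Green 2.373, Gold 6.547, Silver 2.491, Violet 4.152, Amber 3.364.
Webster allocation: Red 6, Blue 5, Green 2, Gold 7, Silver 3, Violet 4, Amber 3.
Every allocation lies between the lower and upper quota.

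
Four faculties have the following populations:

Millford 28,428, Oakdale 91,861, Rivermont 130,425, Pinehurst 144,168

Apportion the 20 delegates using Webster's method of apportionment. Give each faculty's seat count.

Millford 1; Oakdale 5; Rivermont 7; Pinehurst 7

Standard divisor 394882/20 ≈ 19744.1; standard quotas: Millford 1.440, Oakdale 4.653, Rivermont 6.606, Pinehurst 7.302.
Rounding to the nearest integer gives Millford 1, Oakdale 5, Rivermont 7, Pinehurst 7 — total 20, matching the house size, so no adjustment is needed.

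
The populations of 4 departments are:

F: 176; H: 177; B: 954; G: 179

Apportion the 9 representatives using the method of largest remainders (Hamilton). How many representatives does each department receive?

Standard divisor: 1486 ÷ 9 ≈ 165.111.
Standard quotas: F 1.066, H 1.072, B 5.778, G 1.084.
Lower quotas: F 1, H 1, B 5, G 1 (sum 8, leaving 1 seat).
Remainders in descending order: B 0.778, G 0.084, H 0.072, F 0.066.
Largest remainder: B receives the extra seat.

F=1, H=1, B=6, G=1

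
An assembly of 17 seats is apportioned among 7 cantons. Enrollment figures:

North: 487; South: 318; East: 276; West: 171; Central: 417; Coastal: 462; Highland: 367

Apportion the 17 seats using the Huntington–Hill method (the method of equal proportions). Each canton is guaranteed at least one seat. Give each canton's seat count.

With divisor 145: modified quotas North 3.359, South 2.193, East 1.903, West 1.179, Central 2.876, Coastal 3.186, Highland 2.531.
Geometric-mean thresholds: North √(3·4)=3.464, South √(2·3)=2.449, East √(1·2)=1.414, West √(1·2)=1.414, Central √(2·3)=2.449, Coastal √(3·4)=3.464, Highland √(2·3)=2.449.
Each quota rounded against its threshold gives North 3, South 2, East 2, West 1, Central 3, Coastal 3, Highland 3 (total 17).

North 3, South 2, East 2, West 1, Central 3, Coastal 3, Highland 3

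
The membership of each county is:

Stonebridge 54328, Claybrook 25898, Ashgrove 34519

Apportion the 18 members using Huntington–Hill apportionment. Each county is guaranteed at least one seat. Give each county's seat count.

Stonebridge: 9, Claybrook: 4, Ashgrove: 5

With divisor 6352: modified quotas Stonebridge 8.553, Claybrook 4.077, Ashgrove 5.434.
Geometric-mean thresholds: Stonebridge √(8·9)=8.485, Claybrook √(4·5)=4.472, Ashgrove √(5·6)=5.477.
Each quota rounded against its threshold gives Stonebridge 9, Claybrook 4, Ashgrove 5 (total 18).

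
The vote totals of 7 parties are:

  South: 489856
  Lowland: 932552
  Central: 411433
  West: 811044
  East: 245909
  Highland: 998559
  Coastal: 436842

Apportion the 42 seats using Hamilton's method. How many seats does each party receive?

Standard divisor: 4326195 ÷ 42 ≈ 103004.643.
Standard quotas: South 4.7557, Lowland 9.0535, Central 3.9943, West 7.8739, East 2.3874, Highland 9.6943, Coastal 4.2410.
Lower quotas: South 4, Lowland 9, Central 3, West 7, East 2, Highland 9, Coastal 4 (sum 38, leaving 4 seats).
Remainders in descending order: Central 0.9943, West 0.8739, South 0.7557, Highland 0.6943, East 0.3874, Coastal 0.2410, Lowland 0.0535.
Largest remainders: Central, West, South, Highland receive the extra seats.

South 5, Lowland 9, Central 4, West 8, East 2, Highland 10, Coastal 4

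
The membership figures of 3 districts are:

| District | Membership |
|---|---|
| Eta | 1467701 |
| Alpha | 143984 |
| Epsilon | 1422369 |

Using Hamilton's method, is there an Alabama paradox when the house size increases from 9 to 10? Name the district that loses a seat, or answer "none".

Alpha

At 9 seats: Eta 4, Alpha 1, Epsilon 4.
At 10 seats: Eta 5, Alpha 0, Epsilon 5.
Alpha drops from 1 to 0.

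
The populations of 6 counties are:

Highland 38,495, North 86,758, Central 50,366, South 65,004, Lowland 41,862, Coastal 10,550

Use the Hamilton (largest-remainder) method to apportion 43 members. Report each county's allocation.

The standard divisor is 293035/43 ≈ 6814.767.
Standard quotas: Highland 5.6488, North 12.7309, Central 7.3907, South 9.5387, Lowland 6.1428, Coastal 1.5481.
Lower quotas: Highland 5, North 12, Central 7, South 9, Lowland 6, Coastal 1 (sum 40, leaving 3 seats).
Remainders in descending order: North 0.7309, Highland 0.6488, Coastal 0.5481, South 0.5387, Central 0.3907, Lowland 0.1428.
The surplus seats go to North, Highland, Coastal.

Highland 6; North 13; Central 7; South 9; Lowland 6; Coastal 2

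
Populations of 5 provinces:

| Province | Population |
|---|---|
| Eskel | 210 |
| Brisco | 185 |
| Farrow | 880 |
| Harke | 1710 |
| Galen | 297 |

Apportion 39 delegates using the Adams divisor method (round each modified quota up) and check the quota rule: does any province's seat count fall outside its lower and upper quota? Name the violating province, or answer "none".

Harke

Standard quotas: Eskel 2.495, Brisco 2.198, Farrow 10.457, Harke 20.320, Galen 3.529.
Adams allocation: Eskel 3, Brisco 3, Farrow 10, Harke 19, Galen 4.
Harke has quota 20.320 (lower 20, upper 21) but receives 19 — outside the quota interval.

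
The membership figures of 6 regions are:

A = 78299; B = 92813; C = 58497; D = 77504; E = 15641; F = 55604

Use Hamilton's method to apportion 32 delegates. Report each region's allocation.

A 7; B 8; C 5; D 6; E 1; F 5

The standard divisor is 378358/32 ≈ 11823.688.
Standard quotas: A 6.6222, B 7.8498, C 4.9474, D 6.5550, E 1.3229, F 4.7028.
Lower quotas: A 6, B 7, C 4, D 6, E 1, F 4 (sum 28, leaving 4 seats).
Remainders in descending order: C 0.9474, B 0.8498, F 0.7028, A 0.6222, D 0.5550, E 0.3229.
The surplus seats go to C, B, F, A.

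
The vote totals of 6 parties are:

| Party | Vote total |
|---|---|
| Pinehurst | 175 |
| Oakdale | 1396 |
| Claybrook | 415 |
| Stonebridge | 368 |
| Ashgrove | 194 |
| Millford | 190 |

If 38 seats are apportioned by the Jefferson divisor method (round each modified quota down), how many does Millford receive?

2

Standard divisor 2738/38 ≈ 72.053; standard quotas: Pinehurst 2.429, Oakdale 19.375, Claybrook 5.760, Stonebridge 5.107, Ashgrove 2.692, Millford 2.637.
Rounding down gives 2, 19, 5, 5, 2, 2 = 35 seats, so the divisor must be adjusted.
With modified divisor 66: modified quotas Pinehurst 2.652, Oakdale 21.152, Claybrook 6.288, Stonebridge 5.576, Ashgrove 2.939, Millford 2.879.
Rounding down: Pinehurst 2, Oakdale 21, Claybrook 6, Stonebridge 5, Ashgrove 2, Millford 2 (total 38).
Millford receives 2.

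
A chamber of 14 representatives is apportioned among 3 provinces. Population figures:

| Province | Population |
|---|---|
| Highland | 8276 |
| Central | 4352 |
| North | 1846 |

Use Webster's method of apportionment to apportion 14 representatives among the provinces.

Highland 8, Central 4, North 2

Standard divisor 14474/14 ≈ 1033.857; standard quotas: Highland 8.005, Central 4.209, North 1.786.
Rounding to the nearest integer gives Highland 8, Central 4, North 2 — total 14, matching the house size, so no adjustment is needed.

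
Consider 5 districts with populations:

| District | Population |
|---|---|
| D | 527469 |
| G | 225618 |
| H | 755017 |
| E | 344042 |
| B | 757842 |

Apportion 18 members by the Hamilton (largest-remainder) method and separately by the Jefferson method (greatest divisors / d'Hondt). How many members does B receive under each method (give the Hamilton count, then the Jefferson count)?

Hamilton: D 4, G 2, H 5, E 2, B 5.
Jefferson: D 4, G 1, H 5, E 2, B 6.
B gets 5 under Hamilton and 6 under Jefferson.

5 and 6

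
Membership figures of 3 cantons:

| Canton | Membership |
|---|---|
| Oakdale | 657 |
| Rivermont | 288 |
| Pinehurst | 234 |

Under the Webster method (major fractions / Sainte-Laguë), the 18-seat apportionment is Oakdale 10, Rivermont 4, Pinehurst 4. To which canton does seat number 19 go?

Rivermont

Priority for the next seat is population ÷ (current seats + 0.5).
Priorities: Oakdale 62.571, Rivermont 64.000, Pinehurst 52.000.
Highest priority: Rivermont.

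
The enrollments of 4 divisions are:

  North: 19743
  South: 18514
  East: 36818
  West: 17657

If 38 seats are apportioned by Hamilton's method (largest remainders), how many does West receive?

7

Total 92732; standard divisor 92732/38 ≈ 2440.316.
Standard quotas: North 8.0903, South 7.5867, East 15.0874, West 7.2355.
Lower quotas: North 8, South 7, East 15, West 7 (sum 37, leaving 1 seat).
Remainders in descending order: South 0.5867, West 0.2355, North 0.0903, East 0.0874.
Largest remainder: South receives the extra seat.
West receives 7.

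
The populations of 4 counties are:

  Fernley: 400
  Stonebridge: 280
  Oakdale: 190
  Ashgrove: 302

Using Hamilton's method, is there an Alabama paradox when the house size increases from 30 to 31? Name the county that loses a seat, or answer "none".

none

At 30 seats: Fernley 10, Stonebridge 7, Oakdale 5, Ashgrove 8.
At 31 seats: Fernley 11, Stonebridge 7, Oakdale 5, Ashgrove 8.
No county's allocation decreased.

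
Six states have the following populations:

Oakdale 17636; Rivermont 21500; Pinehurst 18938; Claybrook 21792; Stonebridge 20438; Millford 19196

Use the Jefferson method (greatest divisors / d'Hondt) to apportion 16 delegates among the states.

Standard divisor 119500/16 ≈ 7468.75; standard quotas: Oakdale 2.361, Rivermont 2.879, Pinehurst 2.536, Claybrook 2.918, Stonebridge 2.736, Millford 2.570.
Rounding down gives 2, 2, 2, 2, 2, 2 = 12 seats, so the divisor must be adjusted.
With modified divisor 6356: modified quotas Oakdale 2.775, Rivermont 3.383, Pinehurst 2.980, Claybrook 3.429, Stonebridge 3.216, Millford 3.020.
Rounding down: Oakdale 2, Rivermont 3, Pinehurst 2, Claybrook 3, Stonebridge 3, Millford 3 (total 16).

Oakdale: 2, Rivermont: 3, Pinehurst: 2, Claybrook: 3, Stonebridge: 3, Millford: 3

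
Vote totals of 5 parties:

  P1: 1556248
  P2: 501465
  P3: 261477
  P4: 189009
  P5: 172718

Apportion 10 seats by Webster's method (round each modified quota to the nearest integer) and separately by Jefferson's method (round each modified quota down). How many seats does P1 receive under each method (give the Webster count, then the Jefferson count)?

5 and 7

Webster: P1 5, P2 2, P3 1, P4 1, P5 1.
Jefferson: P1 7, P2 2, P3 1, P4 0, P5 0.
P1 gets 5 under Webster and 7 under Jefferson.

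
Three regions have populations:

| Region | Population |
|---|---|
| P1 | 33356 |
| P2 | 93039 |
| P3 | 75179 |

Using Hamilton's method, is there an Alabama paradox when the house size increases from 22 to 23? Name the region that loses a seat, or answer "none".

At 22 seats: P1 4, P2 10, P3 8.
At 23 seats: P1 4, P2 11, P3 8.
No region's allocation decreased.

none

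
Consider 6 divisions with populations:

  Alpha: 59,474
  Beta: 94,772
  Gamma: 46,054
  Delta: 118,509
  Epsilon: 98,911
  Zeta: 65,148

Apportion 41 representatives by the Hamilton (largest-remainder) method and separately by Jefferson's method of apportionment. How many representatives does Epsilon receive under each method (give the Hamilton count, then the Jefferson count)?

Hamilton: Alpha 5, Beta 8, Gamma 4, Delta 10, Epsilon 8, Zeta 6.
Jefferson: Alpha 5, Beta 8, Gamma 4, Delta 10, Epsilon 9, Zeta 5.
Epsilon gets 8 under Hamilton and 9 under Jefferson.

8 and 9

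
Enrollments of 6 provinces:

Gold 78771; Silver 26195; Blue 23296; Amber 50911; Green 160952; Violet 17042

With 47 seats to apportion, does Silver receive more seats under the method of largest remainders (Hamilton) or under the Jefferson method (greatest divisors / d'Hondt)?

Hamilton

Hamilton: Gold 10, Silver 4, Blue 3, Amber 7, Green 21, Violet 2.
Jefferson: Gold 10, Silver 3, Blue 3, Amber 7, Green 22, Violet 2.
Silver gets 4 under Hamilton and 3 under Jefferson.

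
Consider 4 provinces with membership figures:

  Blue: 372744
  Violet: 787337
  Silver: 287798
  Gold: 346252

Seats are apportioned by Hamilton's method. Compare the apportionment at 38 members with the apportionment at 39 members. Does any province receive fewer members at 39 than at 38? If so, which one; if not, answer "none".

none

At 38 seats: Blue 8, Violet 17, Silver 6, Gold 7.
At 39 seats: Blue 8, Violet 17, Silver 6, Gold 8.
No province's allocation decreased.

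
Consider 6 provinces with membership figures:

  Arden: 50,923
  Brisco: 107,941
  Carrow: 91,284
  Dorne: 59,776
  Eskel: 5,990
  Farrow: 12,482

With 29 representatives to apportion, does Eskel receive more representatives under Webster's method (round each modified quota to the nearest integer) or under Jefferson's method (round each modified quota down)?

Webster

Webster: Arden 4, Brisco 10, Carrow 8, Dorne 5, Eskel 1, Farrow 1.
Jefferson: Arden 5, Brisco 10, Carrow 8, Dorne 5, Eskel 0, Farrow 1.
Eskel gets 1 under Webster and 0 under Jefferson.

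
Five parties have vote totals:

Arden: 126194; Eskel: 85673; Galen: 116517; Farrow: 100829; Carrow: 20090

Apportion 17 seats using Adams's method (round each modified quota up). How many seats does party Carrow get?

1

Standard divisor 449303/17 ≈ 26429.588; standard quotas: Arden 4.775, Eskel 3.242, Galen 4.409, Farrow 3.815, Carrow 0.760.
Rounding up gives 5, 4, 5, 4, 1 = 19 seats, so the divisor must be adjusted.
With modified divisor 30300: modified quotas Arden 4.165, Eskel 2.827, Galen 3.845, Farrow 3.328, Carrow 0.663.
Rounding up: Arden 5, Eskel 3, Galen 4, Farrow 4, Carrow 1 (total 17).
Carrow receives 1.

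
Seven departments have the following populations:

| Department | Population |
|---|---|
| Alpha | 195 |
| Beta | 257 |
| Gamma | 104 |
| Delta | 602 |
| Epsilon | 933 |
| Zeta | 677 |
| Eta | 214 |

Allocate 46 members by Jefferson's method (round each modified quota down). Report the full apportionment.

Alpha 3; Beta 4; Gamma 1; Delta 9; Epsilon 15; Zeta 11; Eta 3

Standard divisor 2982/46 ≈ 64.826; standard quotas: Alpha 3.008, Beta 3.964, Gamma 1.604, Delta 9.286, Epsilon 14.392, Zeta 10.443, Eta 3.301.
Rounding down gives 3, 3, 1, 9, 14, 10, 3 = 43 seats, so the divisor must be adjusted.
With modified divisor 61: modified quotas Alpha 3.197, Beta 4.213, Gamma 1.705, Delta 9.869, Epsilon 15.295, Zeta 11.098, Eta 3.508.
Rounding down: Alpha 3, Beta 4, Gamma 1, Delta 9, Epsilon 15, Zeta 11, Eta 3 (total 46).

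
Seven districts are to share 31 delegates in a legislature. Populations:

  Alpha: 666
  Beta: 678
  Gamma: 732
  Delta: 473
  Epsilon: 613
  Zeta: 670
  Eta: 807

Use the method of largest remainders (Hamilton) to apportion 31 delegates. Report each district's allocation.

Alpha 4; Beta 5; Gamma 5; Delta 3; Epsilon 4; Zeta 5; Eta 5

The standard divisor is 4639/31 ≈ 149.645.
Standard quotas: Alpha 4.451, Beta 4.531, Gamma 4.892, Delta 3.161, Epsilon 4.096, Zeta 4.477, Eta 5.393.
Lower quotas: Alpha 4, Beta 4, Gamma 4, Delta 3, Epsilon 4, Zeta 4, Eta 5 (sum 28, leaving 3 seats).
Remainders in descending order: Gamma 0.892, Beta 0.531, Zeta 0.477, Alpha 0.451, Eta 0.393, Delta 0.161, Epsilon 0.096.
Largest remainders: Gamma, Beta, Zeta receive the extra seats.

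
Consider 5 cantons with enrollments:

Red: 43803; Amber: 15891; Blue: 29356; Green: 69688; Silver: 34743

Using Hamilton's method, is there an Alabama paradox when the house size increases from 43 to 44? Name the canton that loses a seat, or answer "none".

At 43 seats: Red 10, Amber 4, Blue 6, Green 15, Silver 8.
At 44 seats: Red 10, Amber 3, Blue 7, Green 16, Silver 8.
Amber drops from 4 to 3.

Amber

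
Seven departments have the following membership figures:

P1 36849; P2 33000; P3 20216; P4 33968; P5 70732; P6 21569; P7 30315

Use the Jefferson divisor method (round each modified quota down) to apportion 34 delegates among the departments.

Standard divisor 246649/34 ≈ 7254.382; standard quotas: P1 5.080, P2 4.549, P3 2.787, P4 4.682, P5 9.750, P6 2.973, P7 4.179.
Rounding down gives 5, 4, 2, 4, 9, 2, 4 = 30 seats, so the divisor must be adjusted.
With modified divisor 6670: modified quotas P1 5.525, P2 4.948, P3 3.031, P4 5.093, P5 10.604, P6 3.234, P7 4.545.
Rounding down: P1 5, P2 4, P3 3, P4 5, P5 10, P6 3, P7 4 (total 34).

P1 5, P2 4, P3 3, P4 5, P5 10, P6 3, P7 4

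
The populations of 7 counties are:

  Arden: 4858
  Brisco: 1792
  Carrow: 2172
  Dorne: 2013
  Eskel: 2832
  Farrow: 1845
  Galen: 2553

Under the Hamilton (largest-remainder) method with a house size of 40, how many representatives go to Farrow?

4

Standard divisor: 18065 ÷ 40 ≈ 451.625.
Standard quotas: Arden 10.757, Brisco 3.968, Carrow 4.809, Dorne 4.457, Eskel 6.271, Farrow 4.085, Galen 5.653.
Lower quotas: Arden 10, Brisco 3, Carrow 4, Dorne 4, Eskel 6, Farrow 4, Galen 5 (sum 36, leaving 4 seats).
Remainders in descending order: Brisco 0.968, Carrow 0.809, Arden 0.757, Galen 0.653, Dorne 0.457, Eskel 0.271, Farrow 0.085.
The surplus seats go to Brisco, Carrow, Arden, Galen.
Farrow receives 4.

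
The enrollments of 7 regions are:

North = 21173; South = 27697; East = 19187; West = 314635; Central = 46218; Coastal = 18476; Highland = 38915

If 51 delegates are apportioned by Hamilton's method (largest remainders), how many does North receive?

The standard divisor is 486301/51 ≈ 9535.314.
Standard quotas: North 2.2205, South 2.9047, East 2.0122, West 32.9968, Central 4.8470, Coastal 1.9376, Highland 4.0811.
Lower quotas: North 2, South 2, East 2, West 32, Central 4, Coastal 1, Highland 4 (sum 47, leaving 4 seats).
Remainders in descending order: West 0.9968, Coastal 0.9376, South 0.9047, Central 0.8470, North 0.2205, Highland 0.0811, East 0.0122.
Largest remainders: West, Coastal, South, Central receive the extra seats.
North receives 2.

2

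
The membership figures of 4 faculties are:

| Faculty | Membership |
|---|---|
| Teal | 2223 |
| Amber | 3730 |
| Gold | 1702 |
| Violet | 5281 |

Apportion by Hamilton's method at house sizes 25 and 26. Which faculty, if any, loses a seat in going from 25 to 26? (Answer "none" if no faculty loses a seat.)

Teal

At 25 seats: Teal 5, Amber 7, Gold 3, Violet 10.
At 26 seats: Teal 4, Amber 8, Gold 3, Violet 11.
Teal drops from 5 to 4.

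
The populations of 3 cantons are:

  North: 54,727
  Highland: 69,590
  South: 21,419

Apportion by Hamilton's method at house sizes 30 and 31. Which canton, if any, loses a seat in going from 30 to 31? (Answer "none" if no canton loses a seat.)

At 30 seats: North 11, Highland 14, South 5.
At 31 seats: North 12, Highland 15, South 4.
South drops from 5 to 4.

South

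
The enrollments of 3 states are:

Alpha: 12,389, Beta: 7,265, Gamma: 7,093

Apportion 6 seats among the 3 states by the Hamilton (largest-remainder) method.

Alpha=3, Beta=2, Gamma=1

The standard divisor is 26747/6 ≈ 4457.833.
Standard quotas: Alpha 2.7792, Beta 1.6297, Gamma 1.5911.
Lower quotas: Alpha 2, Beta 1, Gamma 1 (sum 4, leaving 2 seats).
Remainders in descending order: Alpha 0.7792, Beta 0.6297, Gamma 0.5911.
The surplus seats go to Alpha, Beta.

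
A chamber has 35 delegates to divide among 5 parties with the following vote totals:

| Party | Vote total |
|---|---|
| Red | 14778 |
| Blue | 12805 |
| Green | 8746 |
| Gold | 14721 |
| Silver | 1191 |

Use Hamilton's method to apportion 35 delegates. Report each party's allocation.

Red=10, Blue=8, Green=6, Gold=10, Silver=1

The standard divisor is 52241/35 ≈ 1492.6.
Standard quotas: Red 9.9008, Blue 8.5790, Green 5.8596, Gold 9.8627, Silver 0.7979.
Lower quotas: Red 9, Blue 8, Green 5, Gold 9, Silver 0 (sum 31, leaving 4 seats).
Remainders in descending order: Red 0.9008, Gold 0.8627, Green 0.8596, Silver 0.7979, Blue 0.5790.
The surplus seats go to Red, Gold, Green, Silver.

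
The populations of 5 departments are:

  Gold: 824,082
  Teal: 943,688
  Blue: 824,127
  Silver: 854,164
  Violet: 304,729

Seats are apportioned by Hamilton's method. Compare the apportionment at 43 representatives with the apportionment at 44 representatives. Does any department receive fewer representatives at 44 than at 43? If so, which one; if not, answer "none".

Violet

At 43 seats: Gold 9, Teal 11, Blue 9, Silver 10, Violet 4.
At 44 seats: Gold 10, Teal 11, Blue 10, Silver 10, Violet 3.
Violet drops from 4 to 3.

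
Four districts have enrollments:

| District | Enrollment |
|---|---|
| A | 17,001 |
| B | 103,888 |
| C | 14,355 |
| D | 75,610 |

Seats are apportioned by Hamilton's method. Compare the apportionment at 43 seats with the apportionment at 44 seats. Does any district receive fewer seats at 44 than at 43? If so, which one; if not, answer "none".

A

At 43 seats: A 4, B 21, C 3, D 15.
At 44 seats: A 3, B 22, C 3, D 16.
A drops from 4 to 3.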